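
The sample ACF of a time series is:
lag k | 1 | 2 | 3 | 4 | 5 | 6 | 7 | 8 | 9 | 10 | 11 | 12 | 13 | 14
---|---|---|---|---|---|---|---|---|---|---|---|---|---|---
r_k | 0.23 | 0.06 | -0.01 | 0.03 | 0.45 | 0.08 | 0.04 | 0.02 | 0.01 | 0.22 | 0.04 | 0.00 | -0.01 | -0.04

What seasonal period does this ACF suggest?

5

The largest autocorrelation is r_5 = 0.45; the remaining lags stay at or below 0.23. The elevated value at lag 1 (0.23), dropping to 0.06 at lag 2, reflects decaying short-term dependence rather than seasonality.
The dominant spike at lag 5 indicates a seasonal period of 5.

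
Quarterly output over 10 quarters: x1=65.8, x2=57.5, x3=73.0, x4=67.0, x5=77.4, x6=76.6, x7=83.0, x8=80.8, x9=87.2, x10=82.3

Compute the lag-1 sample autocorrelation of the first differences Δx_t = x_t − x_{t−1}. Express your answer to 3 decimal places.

-0.776

First differences Δx: -8.3, 15.5, -6.0, 10.4, -0.8, 6.4, -2.2, 6.4, -4.9
Mean of differences = 1.8333
Numerator Σ(Δx_t−Δx̄)(Δx_{t+1}−Δx̄) = -414.8211
Denominator Σ(Δx_t−Δx̄)² = 534.4600
r_1(Δx) = -414.8211 / 534.4600 = -0.776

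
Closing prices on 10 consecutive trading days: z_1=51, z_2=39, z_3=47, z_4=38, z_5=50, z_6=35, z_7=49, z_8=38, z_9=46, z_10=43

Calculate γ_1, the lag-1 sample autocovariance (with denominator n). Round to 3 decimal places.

Mean z̄ = (51 + 39 + 47 + 38 + 50 + 35 + 49 + 38 + 46 + 43)/10 = 43.6000
Σ_{t=1}^{9}(z_t−z̄)(z_{t+1}−z̄) = -251.1600
γ_1 = -251.1600 / 10 = -25.116

-25.116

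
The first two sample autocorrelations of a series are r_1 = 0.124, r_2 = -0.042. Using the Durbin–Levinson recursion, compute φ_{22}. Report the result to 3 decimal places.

φ_{22} = (r_2 − r_1²) / (1 − r_1²)
r_1² = (0.124)² = 0.015376
Numerator = -0.042 − 0.0154 = -0.0574; denominator = 1 − 0.0154 = 0.9846
φ_{22} = -0.0574 / 0.9846 = -0.058

-0.058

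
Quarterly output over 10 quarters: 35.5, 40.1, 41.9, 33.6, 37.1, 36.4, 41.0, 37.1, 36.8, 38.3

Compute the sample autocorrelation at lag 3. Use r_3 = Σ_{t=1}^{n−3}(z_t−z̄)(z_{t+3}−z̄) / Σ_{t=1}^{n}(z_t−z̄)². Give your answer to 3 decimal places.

Mean z̄ = (35.5 + 40.1 + 41.9 + 33.6 + 37.1 + 36.4 + 41.0 + 37.1 + 36.8 + 38.3)/10 = 37.7800
Numerator Σ_{t=1}^{7}(z_t−z̄)(z_{t+3}−z̄) = -7.7032
Denominator Σ(z_t−z̄)² = 59.4560
r_3 = -7.7032 / 59.4560 = -0.130

-0.130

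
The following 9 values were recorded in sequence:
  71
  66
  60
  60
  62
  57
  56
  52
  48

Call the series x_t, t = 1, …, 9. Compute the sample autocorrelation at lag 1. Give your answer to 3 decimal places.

Mean x̄ = (71 + 66 + 60 + 60 + 62 + 57 + 56 + 52 + 48)/9 = 59.1111
Numerator Σ_{t=1}^{8}(x_t−x̄)(x_{t+1}−x̄) = 192.9877
Denominator Σ(x_t−x̄)² = 386.8889
r_1 = 192.9877 / 386.8889 = 0.499

0.499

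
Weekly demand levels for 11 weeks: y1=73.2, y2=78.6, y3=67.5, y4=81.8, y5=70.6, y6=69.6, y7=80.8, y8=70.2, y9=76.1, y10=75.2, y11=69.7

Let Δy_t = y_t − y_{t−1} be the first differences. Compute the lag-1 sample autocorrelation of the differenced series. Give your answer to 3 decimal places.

-0.715

First differences Δy: 5.4, -11.1, 14.3, -11.2, -1.0, 11.2, -10.6, 5.9, -0.9, -5.5
Mean of differences = -0.3500
Numerator Σ(Δy_t−Δȳ)(Δy_{t+1}−Δȳ) = -561.7625
Denominator Σ(Δy_t−Δȳ)² = 785.7450
r_1(Δy) = -561.7625 / 785.7450 = -0.715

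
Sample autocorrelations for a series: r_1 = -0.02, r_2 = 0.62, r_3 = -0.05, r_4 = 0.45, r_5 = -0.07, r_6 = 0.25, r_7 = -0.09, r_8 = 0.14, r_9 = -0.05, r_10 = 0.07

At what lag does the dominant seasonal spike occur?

The largest autocorrelation is r_2 = 0.62, with weaker echoes at lags 4 (0.45) and 6 (0.25); the remaining lags stay at or below 0.14.
The dominant spike at lag 2 indicates a seasonal period of 2.

2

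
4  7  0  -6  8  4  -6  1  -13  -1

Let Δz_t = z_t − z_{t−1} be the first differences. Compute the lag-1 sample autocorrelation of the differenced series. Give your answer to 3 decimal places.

-0.538

First differences Δz: 3, -7, -6, 14, -4, -10, 7, -14, 12
Mean of differences = -0.5556
Numerator Σ(Δz_t−Δz̄)(Δz_{t+1}−Δz̄) = -426.4198
Denominator Σ(Δz_t−Δz̄)² = 792.2222
r_1(Δz) = -426.4198 / 792.2222 = -0.538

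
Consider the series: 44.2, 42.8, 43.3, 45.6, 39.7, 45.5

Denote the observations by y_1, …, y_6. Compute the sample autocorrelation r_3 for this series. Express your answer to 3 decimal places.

0.156

Mean ȳ = (44.2 + 42.8 + 43.3 + 45.6 + 39.7 + 45.5)/6 = 43.5167
Deviations from mean: 0.6833, -0.7167, -0.2167, 2.0833, -3.8167, 1.9833
Numerator Σ_{t=1}^{3}(y_t−ȳ)(y_{t+3}−ȳ) = 3.7292
Denominator Σ(y_t−ȳ)² = 23.8683
r_3 = 3.7292 / 23.8683 = 0.156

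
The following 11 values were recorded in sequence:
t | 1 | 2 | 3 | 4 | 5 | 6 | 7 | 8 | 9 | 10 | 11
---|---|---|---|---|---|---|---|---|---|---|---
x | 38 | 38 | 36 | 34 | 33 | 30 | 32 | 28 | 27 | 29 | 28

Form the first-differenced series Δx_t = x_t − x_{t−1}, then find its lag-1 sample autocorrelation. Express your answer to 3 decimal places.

First differences Δx: 0, -2, -2, -1, -3, 2, -4, -1, 2, -1
Mean of differences = -1.0000
Numerator Σ(Δx_t−Δx̄)(Δx_{t+1}−Δx̄) = -15.0000
Denominator Σ(Δx_t−Δx̄)² = 34.0000
r_1(Δx) = -15.0000 / 34.0000 = -0.441

-0.441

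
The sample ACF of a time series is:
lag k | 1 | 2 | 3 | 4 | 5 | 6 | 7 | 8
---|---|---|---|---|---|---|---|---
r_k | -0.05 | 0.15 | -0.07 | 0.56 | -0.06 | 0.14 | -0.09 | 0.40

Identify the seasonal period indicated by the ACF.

4

The largest autocorrelation is r_4 = 0.56, with a weaker echo at lag 8 (0.40); the remaining lags stay at or below 0.15.
The dominant spike at lag 4 indicates a seasonal period of 4.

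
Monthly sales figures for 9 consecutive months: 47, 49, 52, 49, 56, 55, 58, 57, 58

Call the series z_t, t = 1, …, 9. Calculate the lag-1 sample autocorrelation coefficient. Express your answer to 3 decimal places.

Mean z̄ = (47 + 49 + 52 + 49 + 56 + 55 + 58 + 57 + 58)/9 = 53.4444
Numerator Σ_{t=1}^{8}(z_t−z̄)(z_{t+1}−z̄) = 73.5802
Denominator Σ(z_t−z̄)² = 146.2222
r_1 = 73.5802 / 146.2222 = 0.503

0.503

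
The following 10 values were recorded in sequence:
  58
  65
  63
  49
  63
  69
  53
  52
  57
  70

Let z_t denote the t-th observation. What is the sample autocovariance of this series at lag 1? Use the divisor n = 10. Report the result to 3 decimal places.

-4.791

Mean z̄ = (58 + 65 + 63 + 49 + 63 + 69 + 53 + 52 + 57 + 70)/10 = 59.9000
Σ_{t=1}^{9}(z_t−z̄)(z_{t+1}−z̄) = -47.9100
γ_1 = -47.9100 / 10 = -4.791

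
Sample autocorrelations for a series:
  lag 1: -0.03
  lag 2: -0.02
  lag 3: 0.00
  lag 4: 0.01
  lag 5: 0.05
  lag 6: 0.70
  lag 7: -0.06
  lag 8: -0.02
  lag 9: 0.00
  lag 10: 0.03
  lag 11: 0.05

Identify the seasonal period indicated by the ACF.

6

The largest autocorrelation is r_6 = 0.70; the remaining lags stay at or below 0.05.
The dominant spike at lag 6 indicates a seasonal period of 6.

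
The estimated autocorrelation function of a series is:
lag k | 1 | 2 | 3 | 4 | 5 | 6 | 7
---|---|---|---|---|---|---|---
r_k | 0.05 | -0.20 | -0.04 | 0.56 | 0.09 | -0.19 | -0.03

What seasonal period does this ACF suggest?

4

The largest autocorrelation is r_4 = 0.56; the remaining lags stay at or below 0.09.
The dominant spike at lag 4 indicates a seasonal period of 4.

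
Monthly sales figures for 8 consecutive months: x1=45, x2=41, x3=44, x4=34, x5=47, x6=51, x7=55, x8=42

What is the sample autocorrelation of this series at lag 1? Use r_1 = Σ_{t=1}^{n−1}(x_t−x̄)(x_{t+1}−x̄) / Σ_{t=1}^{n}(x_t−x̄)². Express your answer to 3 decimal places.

Mean x̄ = (45 + 41 + 44 + 34 + 47 + 51 + 55 + 42)/8 = 44.8750
Deviations from mean: 0.1250, -3.8750, -0.8750, -10.8750, 2.1250, 6.1250, 10.1250, -2.8750
Numerator Σ_{t=1}^{7}(x_t−x̄)(x_{t+1}−x̄) = 35.2344
Denominator Σ(x_t−x̄)² = 286.8750
r_1 = 35.2344 / 286.8750 = 0.123

0.123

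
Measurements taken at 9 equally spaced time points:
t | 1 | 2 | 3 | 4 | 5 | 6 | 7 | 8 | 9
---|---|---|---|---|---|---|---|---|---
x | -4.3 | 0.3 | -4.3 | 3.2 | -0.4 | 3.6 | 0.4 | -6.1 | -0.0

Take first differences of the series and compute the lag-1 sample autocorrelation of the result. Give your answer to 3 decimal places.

-0.584

First differences Δx: 4.6, -4.6, 7.5, -3.6, 4.0, -3.2, -6.5, 6.1
Mean of differences = 0.5375
Numerator Σ(Δx_t−Δx̄)(Δx_{t+1}−Δx̄) = -125.5589
Denominator Σ(Δx_t−Δx̄)² = 214.9188
r_1(Δx) = -125.5589 / 214.9188 = -0.584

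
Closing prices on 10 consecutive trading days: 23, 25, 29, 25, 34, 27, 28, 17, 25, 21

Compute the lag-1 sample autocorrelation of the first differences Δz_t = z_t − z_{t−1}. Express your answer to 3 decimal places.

First differences Δz: 2, 4, -4, 9, -7, 1, -11, 8, -4
Mean of differences = -0.2222
Numerator Σ(Δz_t−Δz̄)(Δz_{t+1}−Δz̄) = -245.0494
Denominator Σ(Δz_t−Δz̄)² = 367.5556
r_1(Δz) = -245.0494 / 367.5556 = -0.667

-0.667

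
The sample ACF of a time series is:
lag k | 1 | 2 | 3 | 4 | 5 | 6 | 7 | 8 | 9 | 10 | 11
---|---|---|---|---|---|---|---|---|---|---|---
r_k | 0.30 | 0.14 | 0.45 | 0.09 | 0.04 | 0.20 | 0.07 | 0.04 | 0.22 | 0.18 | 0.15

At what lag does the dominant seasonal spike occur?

The largest autocorrelation is r_3 = 0.45; the remaining lags stay at or below 0.30. The elevated value at lag 1 (0.30), dropping to 0.14 at lag 2, reflects decaying short-term dependence rather than seasonality.
The dominant spike at lag 3 indicates a seasonal period of 3.

3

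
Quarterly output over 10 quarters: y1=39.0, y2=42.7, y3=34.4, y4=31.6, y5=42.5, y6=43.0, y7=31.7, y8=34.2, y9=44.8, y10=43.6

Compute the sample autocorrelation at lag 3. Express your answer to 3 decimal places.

Mean ȳ = (39.0 + 42.7 + 34.4 + 31.6 + 42.5 + 43.0 + 31.7 + 34.2 + 44.8 + 43.6)/10 = 38.7500
Σ(y_t−ȳ)(y_{t+3}−ȳ) = (-1.7875) + (14.8125) + (-18.4875) + (50.4075) + (-17.0625) + (25.7125) + (-34.1925) = 19.4025
Denominator Σ(y_t−ȳ)² = 248.3650
r_3 = 19.4025 / 248.3650 = 0.078

0.078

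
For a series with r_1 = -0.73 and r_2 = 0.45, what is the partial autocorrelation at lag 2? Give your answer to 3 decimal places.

-0.177

φ_{22} = (r_2 − r_1²) / (1 − r_1²)
r_1² = (-0.73)² = 0.5329
Numerator = 0.45 − 0.5329 = -0.0829; denominator = 1 − 0.5329 = 0.4671
φ_{22} = -0.0829 / 0.4671 = -0.177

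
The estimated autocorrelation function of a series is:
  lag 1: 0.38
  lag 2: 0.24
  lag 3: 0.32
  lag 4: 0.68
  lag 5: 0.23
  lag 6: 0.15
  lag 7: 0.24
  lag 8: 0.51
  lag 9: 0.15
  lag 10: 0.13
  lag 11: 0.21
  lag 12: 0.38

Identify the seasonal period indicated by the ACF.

4

The largest autocorrelation is r_4 = 0.68, with a weaker echo at lag 8 (0.51); the remaining lags stay at or below 0.38. The elevated value at lag 1 (0.38), dropping to 0.24 at lag 2, reflects decaying short-term dependence rather than seasonality.
The dominant spike at lag 4 indicates a seasonal period of 4.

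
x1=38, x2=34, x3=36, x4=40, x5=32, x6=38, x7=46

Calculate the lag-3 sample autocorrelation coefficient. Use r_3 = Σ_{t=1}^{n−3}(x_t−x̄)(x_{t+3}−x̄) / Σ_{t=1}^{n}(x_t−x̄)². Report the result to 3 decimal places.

0.327

Mean x̄ = (38 + 34 + 36 + 40 + 32 + 38 + 46)/7 = 37.7143
Numerator Σ_{t=1}^{4}(x_t−x̄)(x_{t+3}−x̄) = 40.3265
Denominator Σ(x_t−x̄)² = 123.4286
r_3 = 40.3265 / 123.4286 = 0.327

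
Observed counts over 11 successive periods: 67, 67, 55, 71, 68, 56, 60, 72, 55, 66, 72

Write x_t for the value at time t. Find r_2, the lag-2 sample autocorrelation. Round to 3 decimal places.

-0.425

Mean x̄ = (67 + 67 + 55 + 71 + 68 + 56 + 60 + 72 + 55 + 66 + 72)/11 = 64.4545
Numerator Σ_{t=1}^{9}(x_t−x̄)(x_{t+2}−x̄) = -193.4132
Denominator Σ(x_t−x̄)² = 454.7273
r_2 = -193.4132 / 454.7273 = -0.425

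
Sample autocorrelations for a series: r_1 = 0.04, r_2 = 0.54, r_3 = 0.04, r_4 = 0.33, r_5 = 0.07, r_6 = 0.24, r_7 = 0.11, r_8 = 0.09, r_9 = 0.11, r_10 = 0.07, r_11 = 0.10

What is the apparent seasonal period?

2

The largest autocorrelation is r_2 = 0.54, with weaker echoes at lags 4 (0.33) and 6 (0.24); the remaining lags stay at or below 0.11.
The dominant spike at lag 2 indicates a seasonal period of 2.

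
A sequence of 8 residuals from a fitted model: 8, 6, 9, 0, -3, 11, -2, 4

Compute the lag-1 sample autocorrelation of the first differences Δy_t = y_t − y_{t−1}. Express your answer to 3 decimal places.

First differences Δy: -2, 3, -9, -3, 14, -13, 6
Mean of differences = -0.5714
Numerator Σ(Δy_t−Δȳ)(Δy_{t+1}−Δȳ) = -312.8980
Denominator Σ(Δy_t−Δȳ)² = 501.7143
r_1(Δy) = -312.8980 / 501.7143 = -0.624

-0.624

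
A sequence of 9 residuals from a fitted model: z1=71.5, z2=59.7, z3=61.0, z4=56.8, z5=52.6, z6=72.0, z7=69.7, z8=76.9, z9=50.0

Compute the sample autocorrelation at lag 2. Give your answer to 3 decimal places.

Mean z̄ = (71.5 + 59.7 + 61.0 + 56.8 + 52.6 + 72.0 + 69.7 + 76.9 + 50.0)/9 = 63.3556
Numerator Σ_{t=1}^{7}(z_t−z̄)(z_{t+2}−z̄) = -62.4417
Denominator Σ(z_t−z̄)² = 720.7022
r_2 = -62.4417 / 720.7022 = -0.087

-0.087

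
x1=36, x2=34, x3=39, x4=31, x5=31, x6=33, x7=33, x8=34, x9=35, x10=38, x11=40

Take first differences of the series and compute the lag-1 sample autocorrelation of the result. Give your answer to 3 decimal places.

First differences Δx: -2, 5, -8, 0, 2, 0, 1, 1, 3, 2
Mean of differences = 0.4000
Numerator Σ(Δx_t−Δx̄)(Δx_{t+1}−Δx̄) = -41.7600
Denominator Σ(Δx_t−Δx̄)² = 110.4000
r_1(Δx) = -41.7600 / 110.4000 = -0.378

-0.378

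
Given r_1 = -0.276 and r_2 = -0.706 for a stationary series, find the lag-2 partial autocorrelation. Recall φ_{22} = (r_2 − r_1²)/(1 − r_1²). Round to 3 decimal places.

-0.847

φ_{22} = (r_2 − r_1²) / (1 − r_1²)
r_1² = (-0.276)² = 0.076176
Numerator = -0.706 − 0.0762 = -0.7822; denominator = 1 − 0.0762 = 0.9238
φ_{22} = -0.7822 / 0.9238 = -0.847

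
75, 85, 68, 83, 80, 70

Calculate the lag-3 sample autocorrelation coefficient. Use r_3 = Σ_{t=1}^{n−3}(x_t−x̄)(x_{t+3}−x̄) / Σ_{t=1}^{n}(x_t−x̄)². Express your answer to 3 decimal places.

Mean x̄ = (75 + 85 + 68 + 83 + 80 + 70)/6 = 76.8333
Deviations from mean: -1.8333, 8.1667, -8.8333, 6.1667, 3.1667, -6.8333
Σ(x_t−x̄)(x_{t+3}−x̄) = (-11.3056) + (25.8611) + (60.3611) = 74.9167
Denominator Σ(x_t−x̄)² = 242.8333
r_3 = 74.9167 / 242.8333 = 0.309

0.309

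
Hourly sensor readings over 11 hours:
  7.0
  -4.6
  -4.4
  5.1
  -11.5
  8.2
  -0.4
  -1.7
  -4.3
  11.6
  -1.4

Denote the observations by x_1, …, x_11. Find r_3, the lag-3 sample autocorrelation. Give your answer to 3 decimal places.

Mean x̄ = (7.0 − 4.6 − 4.4 + 5.1 − 11.5 + 8.2 − 0.4 − 1.7 − 4.3 + 11.6 − 1.4)/11 = 0.3273
Numerator Σ_{t=1}^{8}(x_t−x̄)(x_{t+3}−x̄) = 32.2869
Denominator Σ(x_t−x̄)² = 471.9018
r_3 = 32.2869 / 471.9018 = 0.068

0.068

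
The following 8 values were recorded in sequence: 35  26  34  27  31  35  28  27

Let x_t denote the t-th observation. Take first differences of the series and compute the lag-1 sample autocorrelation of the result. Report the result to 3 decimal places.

-0.600

First differences Δx: -9, 8, -7, 4, 4, -7, -1
Mean of differences = -1.1429
Numerator Σ(Δx_t−Δx̄)(Δx_{t+1}−Δx̄) = -160.0204
Denominator Σ(Δx_t−Δx̄)² = 266.8571
r_1(Δx) = -160.0204 / 266.8571 = -0.600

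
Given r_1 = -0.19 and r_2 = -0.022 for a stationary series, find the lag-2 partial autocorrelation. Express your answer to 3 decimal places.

-0.060

φ_{22} = (r_2 − r_1²) / (1 − r_1²)
r_1² = (-0.19)² = 0.0361
Numerator = -0.022 − 0.0361 = -0.0581; denominator = 1 − 0.0361 = 0.9639
φ_{22} = -0.0581 / 0.9639 = -0.060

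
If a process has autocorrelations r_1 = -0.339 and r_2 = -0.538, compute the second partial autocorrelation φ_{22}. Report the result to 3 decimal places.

φ_{22} = (r_2 − r_1²) / (1 − r_1²)
r_1² = (-0.339)² = 0.114921
Numerator = -0.538 − 0.1149 = -0.6529; denominator = 1 − 0.1149 = 0.8851
φ_{22} = -0.6529 / 0.8851 = -0.738

-0.738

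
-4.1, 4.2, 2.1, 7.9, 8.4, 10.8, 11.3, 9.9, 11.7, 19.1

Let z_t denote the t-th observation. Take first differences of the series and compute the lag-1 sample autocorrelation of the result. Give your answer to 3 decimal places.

-0.355

First differences Δz: 8.3, -2.1, 5.8, 0.5, 2.4, 0.5, -1.4, 1.8, 7.4
Mean of differences = 2.5778
Numerator Σ(Δz_t−Δz̄)(Δz_{t+1}−Δz̄) = -40.1883
Denominator Σ(Δz_t−Δz̄)² = 113.3556
r_1(Δz) = -40.1883 / 113.3556 = -0.355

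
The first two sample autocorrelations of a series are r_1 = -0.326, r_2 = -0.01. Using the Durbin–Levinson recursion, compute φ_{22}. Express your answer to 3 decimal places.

-0.130

φ_{22} = (r_2 − r_1²) / (1 − r_1²)
r_1² = (-0.326)² = 0.106276
Numerator = -0.01 − 0.1063 = -0.1163; denominator = 1 − 0.1063 = 0.8937
φ_{22} = -0.1163 / 0.8937 = -0.130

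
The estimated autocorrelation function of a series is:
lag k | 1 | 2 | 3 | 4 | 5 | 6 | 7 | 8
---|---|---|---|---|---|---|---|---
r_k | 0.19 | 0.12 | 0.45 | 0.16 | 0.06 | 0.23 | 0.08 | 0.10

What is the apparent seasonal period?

3

The largest autocorrelation is r_3 = 0.45, with a weaker echo at lag 6 (0.23); the remaining lags stay at or below 0.19.
The dominant spike at lag 3 indicates a seasonal period of 3.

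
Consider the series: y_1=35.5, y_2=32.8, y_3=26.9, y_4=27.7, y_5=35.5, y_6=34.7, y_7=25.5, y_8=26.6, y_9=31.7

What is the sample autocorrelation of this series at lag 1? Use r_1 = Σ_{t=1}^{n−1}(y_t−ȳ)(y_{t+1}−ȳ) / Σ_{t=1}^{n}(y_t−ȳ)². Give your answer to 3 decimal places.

0.112

Mean ȳ = (35.5 + 32.8 + 26.9 + 27.7 + 35.5 + 34.7 + 25.5 + 26.6 + 31.7)/9 = 30.7667
Numerator Σ_{t=1}^{8}(y_t−ȳ)(y_{t+1}−ȳ) = 15.0622
Denominator Σ(y_t−ȳ)² = 134.7400
r_1 = 15.0622 / 134.7400 = 0.112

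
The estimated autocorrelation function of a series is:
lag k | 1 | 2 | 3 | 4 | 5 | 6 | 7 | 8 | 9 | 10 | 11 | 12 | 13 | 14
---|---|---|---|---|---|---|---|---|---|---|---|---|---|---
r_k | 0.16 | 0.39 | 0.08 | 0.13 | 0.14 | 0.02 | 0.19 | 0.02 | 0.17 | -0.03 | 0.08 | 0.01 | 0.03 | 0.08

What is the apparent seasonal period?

The largest autocorrelation is r_2 = 0.39; the remaining lags stay at or below 0.19.
The dominant spike at lag 2 indicates a seasonal period of 2.

2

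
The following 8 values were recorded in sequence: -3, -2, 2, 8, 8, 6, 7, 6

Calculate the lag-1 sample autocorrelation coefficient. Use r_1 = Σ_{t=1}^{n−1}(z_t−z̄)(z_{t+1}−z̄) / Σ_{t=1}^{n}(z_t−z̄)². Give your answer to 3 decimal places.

Mean z̄ = (-3 − 2 + 2 + 8 + 8 + 6 + 7 + 6)/8 = 4.0000
Deviations from mean: -7.0000, -6.0000, -2.0000, 4.0000, 4.0000, 2.0000, 3.0000, 2.0000
Numerator Σ_{t=1}^{7}(z_t−z̄)(z_{t+1}−z̄) = 82.0000
Denominator Σ(z_t−z̄)² = 138.0000
r_1 = 82.0000 / 138.0000 = 0.594

0.594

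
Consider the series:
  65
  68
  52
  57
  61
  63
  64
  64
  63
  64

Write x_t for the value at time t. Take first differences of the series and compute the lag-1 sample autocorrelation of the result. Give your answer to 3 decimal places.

-0.318

First differences Δx: 3, -16, 5, 4, 2, 1, 0, -1, 1
Mean of differences = -0.1111
Numerator Σ(Δx_t−Δx̄)(Δx_{t+1}−Δx̄) = -99.5679
Denominator Σ(Δx_t−Δx̄)² = 312.8889
r_1(Δx) = -99.5679 / 312.8889 = -0.318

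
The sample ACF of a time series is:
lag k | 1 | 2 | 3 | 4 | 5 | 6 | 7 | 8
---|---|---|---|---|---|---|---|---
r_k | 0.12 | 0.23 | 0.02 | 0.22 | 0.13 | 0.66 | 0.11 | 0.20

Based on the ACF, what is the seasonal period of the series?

The largest autocorrelation is r_6 = 0.66; the remaining lags stay at or below 0.23.
The dominant spike at lag 6 indicates a seasonal period of 6.

6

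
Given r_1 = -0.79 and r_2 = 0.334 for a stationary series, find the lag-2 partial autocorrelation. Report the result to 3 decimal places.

φ_{22} = (r_2 − r_1²) / (1 − r_1²)
r_1² = (-0.79)² = 0.6241
Numerator = 0.334 − 0.6241 = -0.2901; denominator = 1 − 0.6241 = 0.3759
φ_{22} = -0.2901 / 0.3759 = -0.772

-0.772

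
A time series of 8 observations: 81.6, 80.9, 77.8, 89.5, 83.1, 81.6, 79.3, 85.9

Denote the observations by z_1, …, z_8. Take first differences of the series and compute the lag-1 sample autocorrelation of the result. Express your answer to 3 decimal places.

-0.467

First differences Δz: -0.7, -3.1, 11.7, -6.4, -1.5, -2.3, 6.6
Mean of differences = 0.6143
Numerator Σ(Δz_t−Δz̄)(Δz_{t+1}−Δz̄) = -110.5045
Denominator Σ(Δz_t−Δz̄)² = 236.4086
r_1(Δz) = -110.5045 / 236.4086 = -0.467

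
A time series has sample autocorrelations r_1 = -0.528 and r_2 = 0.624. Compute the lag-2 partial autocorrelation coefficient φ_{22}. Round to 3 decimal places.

0.479

φ_{22} = (r_2 − r_1²) / (1 − r_1²)
r_1² = (-0.528)² = 0.278784
Numerator = 0.624 − 0.2788 = 0.3452; denominator = 1 − 0.2788 = 0.7212
φ_{22} = 0.3452 / 0.7212 = 0.479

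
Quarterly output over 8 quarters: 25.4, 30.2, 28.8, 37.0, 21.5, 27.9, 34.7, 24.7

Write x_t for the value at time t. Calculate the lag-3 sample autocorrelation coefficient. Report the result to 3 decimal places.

Mean x̄ = (25.4 + 30.2 + 28.8 + 37.0 + 21.5 + 27.9 + 34.7 + 24.7)/8 = 28.7750
Deviations from mean: -3.3750, 1.4250, 0.0250, 8.2250, -7.2750, -0.8750, 5.9250, -4.0750
Σ(x_t−x̄)(x_{t+3}−x̄) = (-27.7594) + (-10.3669) + (-0.0219) + (48.7331) + (29.6456) = 40.2306
Denominator Σ(x_t−x̄)² = 186.4750
r_3 = 40.2306 / 186.4750 = 0.216

0.216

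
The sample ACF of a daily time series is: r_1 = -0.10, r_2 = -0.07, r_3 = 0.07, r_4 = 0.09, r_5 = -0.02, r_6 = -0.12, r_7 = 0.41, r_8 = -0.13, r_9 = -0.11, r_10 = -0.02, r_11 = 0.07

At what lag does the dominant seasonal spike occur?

7

The largest autocorrelation is r_7 = 0.41; the remaining lags stay at or below 0.09.
The dominant spike at lag 7 indicates a seasonal period of 7.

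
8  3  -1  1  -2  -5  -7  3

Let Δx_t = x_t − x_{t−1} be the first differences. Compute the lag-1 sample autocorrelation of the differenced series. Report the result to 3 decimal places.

First differences Δx: -5, -4, 2, -3, -3, -2, 10
Mean of differences = -0.7143
Numerator Σ(Δx_t−Δx̄)(Δx_{t+1}−Δx̄) = -6.6531
Denominator Σ(Δx_t−Δx̄)² = 163.4286
r_1(Δx) = -6.6531 / 163.4286 = -0.041

-0.041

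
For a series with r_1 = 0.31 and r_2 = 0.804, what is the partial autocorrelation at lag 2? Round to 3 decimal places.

φ_{22} = (r_2 − r_1²) / (1 − r_1²)
r_1² = (0.31)² = 0.0961
Numerator = 0.804 − 0.0961 = 0.7079; denominator = 1 − 0.0961 = 0.9039
φ_{22} = 0.7079 / 0.9039 = 0.783

0.783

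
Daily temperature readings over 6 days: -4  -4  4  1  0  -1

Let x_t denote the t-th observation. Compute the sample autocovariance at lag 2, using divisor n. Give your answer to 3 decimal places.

-3.093

Mean x̄ = (-4 − 4 + 4 + 1 + 0 − 1)/6 = -0.6667
Deviations: -3.3333, -3.3333, 4.6667, 1.6667, 0.6667, -0.3333
Σ_{t=1}^{4}(x_t−x̄)(x_{t+2}−x̄) = -18.5556
γ_2 = -18.5556 / 6 = -3.093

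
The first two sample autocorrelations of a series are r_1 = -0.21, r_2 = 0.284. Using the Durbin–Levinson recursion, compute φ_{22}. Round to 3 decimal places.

0.251

φ_{22} = (r_2 − r_1²) / (1 − r_1²)
r_1² = (-0.21)² = 0.0441
Numerator = 0.284 − 0.0441 = 0.2399; denominator = 1 − 0.0441 = 0.9559
φ_{22} = 0.2399 / 0.9559 = 0.251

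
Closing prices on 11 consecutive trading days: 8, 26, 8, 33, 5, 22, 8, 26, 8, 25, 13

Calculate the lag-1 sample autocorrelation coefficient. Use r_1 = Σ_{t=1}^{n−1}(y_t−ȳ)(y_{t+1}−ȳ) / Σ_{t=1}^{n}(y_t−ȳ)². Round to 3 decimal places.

-0.875

Mean ȳ = (8 + 26 + 8 + 33 + 5 + 22 + 8 + 26 + 8 + 25 + 13)/11 = 16.5455
Numerator Σ_{t=1}^{10}(y_t−ȳ)(y_{t+1}−ȳ) = -865.5702
Denominator Σ(y_t−ȳ)² = 988.7273
r_1 = -865.5702 / 988.7273 = -0.875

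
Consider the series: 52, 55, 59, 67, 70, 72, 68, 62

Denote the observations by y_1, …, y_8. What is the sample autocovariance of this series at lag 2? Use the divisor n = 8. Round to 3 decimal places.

5.496

Mean ȳ = (52 + 55 + 59 + 67 + 70 + 72 + 68 + 62)/8 = 63.1250
Deviations: -11.1250, -8.1250, -4.1250, 3.8750, 6.8750, 8.8750, 4.8750, -1.1250
Σ_{t=1}^{6}(y_t−ȳ)(y_{t+2}−ȳ) = 43.9688
γ_2 = 43.9688 / 8 = 5.496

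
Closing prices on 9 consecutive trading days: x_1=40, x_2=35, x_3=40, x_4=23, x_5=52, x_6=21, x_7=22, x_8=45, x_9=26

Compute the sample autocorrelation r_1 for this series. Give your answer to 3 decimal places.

-0.542

Mean x̄ = (40 + 35 + 40 + 23 + 52 + 21 + 22 + 45 + 26)/9 = 33.7778
Numerator Σ_{t=1}^{8}(x_t−x̄)(x_{t+1}−x̄) = -550.0494
Denominator Σ(x_t−x̄)² = 1015.5556
r_1 = -550.0494 / 1015.5556 = -0.542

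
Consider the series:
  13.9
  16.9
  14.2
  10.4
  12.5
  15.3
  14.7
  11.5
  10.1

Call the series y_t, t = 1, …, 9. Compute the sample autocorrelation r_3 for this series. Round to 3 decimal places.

Mean ȳ = (13.9 + 16.9 + 14.2 + 10.4 + 12.5 + 15.3 + 14.7 + 11.5 + 10.1)/9 = 13.2778
Σ(y_t−ȳ)(y_{t+3}−ȳ) = (-1.7906) + (-2.8173) + (1.8649) + (-4.0928) + (1.3827) + (-6.4262) = -11.8793
Denominator Σ(y_t−ȳ)² = 42.6156
r_3 = -11.8793 / 42.6156 = -0.279

-0.279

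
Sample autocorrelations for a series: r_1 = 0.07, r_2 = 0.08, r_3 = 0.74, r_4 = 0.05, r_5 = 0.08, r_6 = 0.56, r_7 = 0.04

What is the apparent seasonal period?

The largest autocorrelation is r_3 = 0.74, with a weaker echo at lag 6 (0.56); the remaining lags stay at or below 0.08.
The dominant spike at lag 3 indicates a seasonal period of 3.

3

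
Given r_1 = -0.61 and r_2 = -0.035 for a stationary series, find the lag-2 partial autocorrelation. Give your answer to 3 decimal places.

φ_{22} = (r_2 − r_1²) / (1 − r_1²)
r_1² = (-0.61)² = 0.3721
Numerator = -0.035 − 0.3721 = -0.4071; denominator = 1 − 0.3721 = 0.6279
φ_{22} = -0.4071 / 0.6279 = -0.648

-0.648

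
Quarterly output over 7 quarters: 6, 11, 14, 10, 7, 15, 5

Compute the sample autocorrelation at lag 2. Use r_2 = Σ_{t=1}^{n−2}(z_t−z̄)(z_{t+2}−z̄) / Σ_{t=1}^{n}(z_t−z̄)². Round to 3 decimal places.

-0.141

Mean z̄ = (6 + 11 + 14 + 10 + 7 + 15 + 5)/7 = 9.7143
Deviations from mean: -3.7143, 1.2857, 4.2857, 0.2857, -2.7143, 5.2857, -4.7143
Σ(z_t−z̄)(z_{t+2}−z̄) = (-15.9184) + (0.3673) + (-11.6327) + (1.5102) + (12.7959) = -12.8776
Denominator Σ(z_t−z̄)² = 91.4286
r_2 = -12.8776 / 91.4286 = -0.141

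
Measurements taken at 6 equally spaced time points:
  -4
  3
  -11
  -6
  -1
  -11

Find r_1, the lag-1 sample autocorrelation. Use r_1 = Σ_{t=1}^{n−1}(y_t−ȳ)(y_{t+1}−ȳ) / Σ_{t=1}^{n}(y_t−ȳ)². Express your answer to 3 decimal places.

Mean ȳ = (-4 + 3 − 11 − 6 − 1 − 11)/6 = -5.0000
Deviations from mean: 1.0000, 8.0000, -6.0000, -1.0000, 4.0000, -6.0000
Σ(y_t−ȳ)(y_{t+1}−ȳ) = (8.0000) + (-48.0000) + (6.0000) + (-4.0000) + (-24.0000) = -62.0000
Denominator Σ(y_t−ȳ)² = 154.0000
r_1 = -62.0000 / 154.0000 = -0.403

-0.403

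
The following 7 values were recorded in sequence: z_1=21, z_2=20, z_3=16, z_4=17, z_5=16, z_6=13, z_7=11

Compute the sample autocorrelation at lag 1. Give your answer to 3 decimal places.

Mean z̄ = (21 + 20 + 16 + 17 + 16 + 13 + 11)/7 = 16.2857
Σ(z_t−z̄)(z_{t+1}−z̄) = (17.5102) + (-1.0612) + (-0.2041) + (-0.2041) + (0.9388) + (17.3673) = 34.3469
Denominator Σ(z_t−z̄)² = 75.4286
r_1 = 34.3469 / 75.4286 = 0.455

0.455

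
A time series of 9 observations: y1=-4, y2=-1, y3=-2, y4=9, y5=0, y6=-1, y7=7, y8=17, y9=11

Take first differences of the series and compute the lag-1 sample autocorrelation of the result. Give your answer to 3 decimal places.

-0.336

First differences Δy: 3, -1, 11, -9, -1, 8, 10, -6
Mean of differences = 1.8750
Numerator Σ(Δy_t−Δȳ)(Δy_{t+1}−Δȳ) = -129.2656
Denominator Σ(Δy_t−Δȳ)² = 384.8750
r_1(Δy) = -129.2656 / 384.8750 = -0.336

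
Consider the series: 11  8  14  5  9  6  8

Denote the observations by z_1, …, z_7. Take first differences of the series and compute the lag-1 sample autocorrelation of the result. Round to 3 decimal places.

-0.829

First differences Δz: -3, 6, -9, 4, -3, 2
Mean of differences = -0.5000
Numerator Σ(Δz_t−Δz̄)(Δz_{t+1}−Δz̄) = -127.2500
Denominator Σ(Δz_t−Δz̄)² = 153.5000
r_1(Δz) = -127.2500 / 153.5000 = -0.829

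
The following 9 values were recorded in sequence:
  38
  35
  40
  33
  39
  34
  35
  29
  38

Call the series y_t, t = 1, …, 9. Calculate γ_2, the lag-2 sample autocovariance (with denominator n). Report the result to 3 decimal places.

4.235

Mean ȳ = (38 + 35 + 40 + 33 + 39 + 34 + 35 + 29 + 38)/9 = 35.6667
Σ_{t=1}^{7}(y_t−ȳ)(y_{t+2}−ȳ) = 38.1111
γ_2 = 38.1111 / 9 = 4.235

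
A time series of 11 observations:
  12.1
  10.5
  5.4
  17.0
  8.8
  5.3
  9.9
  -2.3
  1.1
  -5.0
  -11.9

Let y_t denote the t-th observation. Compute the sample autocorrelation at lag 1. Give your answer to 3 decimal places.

Mean ȳ = (12.1 + 10.5 + 5.4 + 17.0 + 8.8 + 5.3 + 9.9 − 2.3 + 1.1 − 5.0 − 11.9)/11 = 4.6273
Numerator Σ_{t=1}^{10}(y_t−ȳ)(y_{t+1}−ȳ) = 296.9456
Denominator Σ(y_t−ȳ)² = 715.9418
r_1 = 296.9456 / 715.9418 = 0.415

0.415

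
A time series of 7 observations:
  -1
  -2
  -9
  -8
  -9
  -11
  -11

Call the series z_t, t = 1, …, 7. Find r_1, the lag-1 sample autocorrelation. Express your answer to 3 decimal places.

0.461

Mean z̄ = (-1 − 2 − 9 − 8 − 9 − 11 − 11)/7 = -7.2857
Deviations from mean: 6.2857, 5.2857, -1.7143, -0.7143, -1.7143, -3.7143, -3.7143
Σ(z_t−z̄)(z_{t+1}−z̄) = (33.2245) + (-9.0612) + (1.2245) + (1.2245) + (6.3673) + (13.7959) = 46.7755
Denominator Σ(z_t−z̄)² = 101.4286
r_1 = 46.7755 / 101.4286 = 0.461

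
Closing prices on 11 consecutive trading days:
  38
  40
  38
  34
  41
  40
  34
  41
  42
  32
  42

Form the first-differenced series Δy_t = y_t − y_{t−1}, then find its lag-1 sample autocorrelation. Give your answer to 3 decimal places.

-0.466

First differences Δy: 2, -2, -4, 7, -1, -6, 7, 1, -10, 10
Mean of differences = 0.4000
Numerator Σ(Δy_t−Δȳ)(Δy_{t+1}−Δȳ) = -166.9600
Denominator Σ(Δy_t−Δȳ)² = 358.4000
r_1(Δy) = -166.9600 / 358.4000 = -0.466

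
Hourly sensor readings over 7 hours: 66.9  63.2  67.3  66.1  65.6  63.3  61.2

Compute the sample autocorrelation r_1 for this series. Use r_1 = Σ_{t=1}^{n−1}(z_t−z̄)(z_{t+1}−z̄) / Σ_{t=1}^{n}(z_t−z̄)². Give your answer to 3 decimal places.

0.037

Mean z̄ = (66.9 + 63.2 + 67.3 + 66.1 + 65.6 + 63.3 + 61.2)/7 = 64.8000
Deviations from mean: 2.1000, -1.6000, 2.5000, 1.3000, 0.8000, -1.5000, -3.6000
Numerator Σ_{t=1}^{6}(z_t−z̄)(z_{t+1}−z̄) = 1.1300
Denominator Σ(z_t−z̄)² = 30.7600
r_1 = 1.1300 / 30.7600 = 0.037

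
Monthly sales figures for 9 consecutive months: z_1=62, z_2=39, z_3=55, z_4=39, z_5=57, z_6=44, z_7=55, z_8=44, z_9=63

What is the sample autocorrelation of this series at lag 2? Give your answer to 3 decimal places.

Mean z̄ = (62 + 39 + 55 + 39 + 57 + 44 + 55 + 44 + 63)/9 = 50.8889
Σ(z_t−z̄)(z_{t+2}−z̄) = (45.6790) + (141.3457) + (25.1235) + (81.9012) + (25.1235) + (47.4568) + (49.7901) = 416.4198
Denominator Σ(z_t−z̄)² = 718.8889
r_2 = 416.4198 / 718.8889 = 0.579

0.579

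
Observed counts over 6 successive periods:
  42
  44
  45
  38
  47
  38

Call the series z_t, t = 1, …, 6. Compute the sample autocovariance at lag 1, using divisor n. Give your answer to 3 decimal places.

Mean z̄ = (42 + 44 + 45 + 38 + 47 + 38)/6 = 42.3333
Σ_{t=1}^{5}(z_t−z̄)(z_{t+1}−z̄) = -48.1111
γ_1 = -48.1111 / 6 = -8.019

-8.019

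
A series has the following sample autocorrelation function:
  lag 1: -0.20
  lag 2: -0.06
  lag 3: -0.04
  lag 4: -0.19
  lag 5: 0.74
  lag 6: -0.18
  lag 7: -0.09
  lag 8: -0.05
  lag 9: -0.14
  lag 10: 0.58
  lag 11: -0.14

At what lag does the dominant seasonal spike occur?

The largest autocorrelation is r_5 = 0.74, with a weaker echo at lag 10 (0.58); the remaining lags stay at or below -0.04.
The dominant spike at lag 5 indicates a seasonal period of 5.

5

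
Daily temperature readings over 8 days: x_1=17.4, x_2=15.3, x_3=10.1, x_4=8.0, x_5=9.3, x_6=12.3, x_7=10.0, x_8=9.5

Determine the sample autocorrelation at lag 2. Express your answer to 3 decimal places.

-0.261

Mean x̄ = (17.4 + 15.3 + 10.1 + 8.0 + 9.3 + 12.3 + 10.0 + 9.5)/8 = 11.4875
Deviations from mean: 5.9125, 3.8125, -1.3875, -3.4875, -2.1875, 0.8125, -1.4875, -1.9875
Σ(x_t−x̄)(x_{t+2}−x̄) = (-8.2036) + (-13.2961) + (3.0352) + (-2.8336) + (3.2539) + (-1.6148) = -19.6591
Denominator Σ(x_t−x̄)² = 75.1888
r_2 = -19.6591 / 75.1888 = -0.261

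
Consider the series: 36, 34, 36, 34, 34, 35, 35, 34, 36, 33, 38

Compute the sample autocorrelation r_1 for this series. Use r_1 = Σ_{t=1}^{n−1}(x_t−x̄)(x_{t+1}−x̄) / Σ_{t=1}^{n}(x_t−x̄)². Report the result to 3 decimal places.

Mean x̄ = (36 + 34 + 36 + 34 + 34 + 35 + 35 + 34 + 36 + 33 + 38)/11 = 35.0000
Numerator Σ_{t=1}^{10}(x_t−x̄)(x_{t+1}−x̄) = -11.0000
Denominator Σ(x_t−x̄)² = 20.0000
r_1 = -11.0000 / 20.0000 = -0.550

-0.550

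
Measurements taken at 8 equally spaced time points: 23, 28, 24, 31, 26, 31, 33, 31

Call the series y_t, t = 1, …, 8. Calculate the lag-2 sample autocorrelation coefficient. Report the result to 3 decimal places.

Mean ȳ = (23 + 28 + 24 + 31 + 26 + 31 + 33 + 31)/8 = 28.3750
Deviations from mean: -5.3750, -0.3750, -4.3750, 2.6250, -2.3750, 2.6250, 4.6250, 2.6250
Σ(y_t−ȳ)(y_{t+2}−ȳ) = (23.5156) + (-0.9844) + (10.3906) + (6.8906) + (-10.9844) + (6.8906) = 35.7188
Denominator Σ(y_t−ȳ)² = 95.8750
r_2 = 35.7188 / 95.8750 = 0.373

0.373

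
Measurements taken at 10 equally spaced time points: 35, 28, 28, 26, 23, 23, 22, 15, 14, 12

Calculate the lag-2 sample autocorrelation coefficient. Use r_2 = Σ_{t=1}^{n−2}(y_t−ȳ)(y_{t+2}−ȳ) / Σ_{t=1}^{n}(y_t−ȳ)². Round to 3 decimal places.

0.366

Mean ȳ = (35 + 28 + 28 + 26 + 23 + 23 + 22 + 15 + 14 + 12)/10 = 22.6000
Numerator Σ_{t=1}^{8}(y_t−ȳ)(y_{t+2}−ȳ) = 171.2800
Denominator Σ(y_t−ȳ)² = 468.4000
r_2 = 171.2800 / 468.4000 = 0.366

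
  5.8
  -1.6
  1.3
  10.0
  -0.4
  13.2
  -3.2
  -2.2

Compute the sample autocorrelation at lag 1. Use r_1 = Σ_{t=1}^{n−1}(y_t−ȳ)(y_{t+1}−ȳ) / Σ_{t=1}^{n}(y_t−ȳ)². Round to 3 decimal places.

-0.406

Mean ȳ = (5.8 − 1.6 + 1.3 + 10.0 − 0.4 + 13.2 − 3.2 − 2.2)/8 = 2.8625
Deviations from mean: 2.9375, -4.4625, -1.5625, 7.1375, -3.2625, 10.3375, -6.0625, -5.0625
Σ(y_t−ȳ)(y_{t+1}−ȳ) = (-13.1086) + (6.9727) + (-11.1523) + (-23.2861) + (-33.7261) + (-62.6711) + (30.6914) = -106.2802
Denominator Σ(y_t−ȳ)² = 261.8188
r_1 = -106.2802 / 261.8188 = -0.406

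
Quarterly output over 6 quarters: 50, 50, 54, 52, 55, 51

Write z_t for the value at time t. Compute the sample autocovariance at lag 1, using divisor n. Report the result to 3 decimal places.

-0.500

Mean z̄ = (50 + 50 + 54 + 52 + 55 + 51)/6 = 52.0000
Deviations: -2.0000, -2.0000, 2.0000, 0.0000, 3.0000, -1.0000
Σ_{t=1}^{5}(z_t−z̄)(z_{t+1}−z̄) = -3.0000
γ_1 = -3.0000 / 6 = -0.500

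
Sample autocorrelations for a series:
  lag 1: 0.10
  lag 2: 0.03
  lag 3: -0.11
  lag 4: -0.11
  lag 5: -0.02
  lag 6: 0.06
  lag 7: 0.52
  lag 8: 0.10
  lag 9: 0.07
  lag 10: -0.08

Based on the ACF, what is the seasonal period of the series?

The largest autocorrelation is r_7 = 0.52; the remaining lags stay at or below 0.10.
The dominant spike at lag 7 indicates a seasonal period of 7.

7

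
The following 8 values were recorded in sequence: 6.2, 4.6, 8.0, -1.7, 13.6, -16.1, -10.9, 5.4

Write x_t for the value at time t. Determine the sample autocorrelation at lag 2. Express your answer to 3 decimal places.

Mean x̄ = (6.2 + 4.6 + 8.0 − 1.7 + 13.6 − 16.1 − 10.9 + 5.4)/8 = 1.1375
Deviations from mean: 5.0625, 3.4625, 6.8625, -2.8375, 12.4625, -17.2375, -12.0375, 4.2625
Σ(x_t−x̄)(x_{t+2}−x̄) = (34.7414) + (-9.8248) + (85.5239) + (48.9114) + (-150.0173) + (-73.4748) = -64.1403
Denominator Σ(x_t−x̄)² = 708.2788
r_2 = -64.1403 / 708.2788 = -0.091

-0.091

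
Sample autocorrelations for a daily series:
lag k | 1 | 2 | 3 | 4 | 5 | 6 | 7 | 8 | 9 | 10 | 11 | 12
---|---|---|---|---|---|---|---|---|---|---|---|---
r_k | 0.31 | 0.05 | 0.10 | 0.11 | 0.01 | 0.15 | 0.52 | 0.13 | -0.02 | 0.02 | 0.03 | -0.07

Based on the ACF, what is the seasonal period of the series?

7

The largest autocorrelation is r_7 = 0.52; the remaining lags stay at or below 0.31. The elevated value at lag 1 (0.31), dropping to 0.05 at lag 2, reflects decaying short-term dependence rather than seasonality.
The dominant spike at lag 7 indicates a seasonal period of 7.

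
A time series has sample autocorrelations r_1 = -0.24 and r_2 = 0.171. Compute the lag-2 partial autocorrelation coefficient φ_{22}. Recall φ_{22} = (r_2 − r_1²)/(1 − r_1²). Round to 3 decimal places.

φ_{22} = (r_2 − r_1²) / (1 − r_1²)
r_1² = (-0.24)² = 0.0576
Numerator = 0.171 − 0.0576 = 0.1134; denominator = 1 − 0.0576 = 0.9424
φ_{22} = 0.1134 / 0.9424 = 0.120

0.120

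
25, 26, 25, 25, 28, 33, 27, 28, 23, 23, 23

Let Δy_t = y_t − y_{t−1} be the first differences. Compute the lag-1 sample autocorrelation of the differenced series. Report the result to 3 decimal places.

First differences Δy: 1, -1, 0, 3, 5, -6, 1, -5, 0, 0
Mean of differences = -0.2000
Numerator Σ(Δy_t−Δȳ)(Δy_{t+1}−Δȳ) = -27.6400
Denominator Σ(Δy_t−Δȳ)² = 97.6000
r_1(Δy) = -27.6400 / 97.6000 = -0.283

-0.283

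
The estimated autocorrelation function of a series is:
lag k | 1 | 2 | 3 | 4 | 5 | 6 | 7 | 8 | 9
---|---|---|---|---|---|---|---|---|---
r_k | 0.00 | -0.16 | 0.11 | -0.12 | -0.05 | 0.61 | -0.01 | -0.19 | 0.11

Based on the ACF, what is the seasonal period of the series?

6

The largest autocorrelation is r_6 = 0.61; the remaining lags stay at or below 0.11.
The dominant spike at lag 6 indicates a seasonal period of 6.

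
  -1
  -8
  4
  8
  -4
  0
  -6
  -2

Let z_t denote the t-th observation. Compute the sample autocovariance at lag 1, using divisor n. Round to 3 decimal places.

Mean z̄ = (-1 − 8 + 4 + 8 − 4 + 0 − 6 − 2)/8 = -1.1250
Deviations: 0.1250, -6.8750, 5.1250, 9.1250, -2.8750, 1.1250, -4.8750, -0.8750
Σ_{t=1}^{7}(z_t−z̄)(z_{t+1}−z̄) = -20.0156
γ_1 = -20.0156 / 8 = -2.502

-2.502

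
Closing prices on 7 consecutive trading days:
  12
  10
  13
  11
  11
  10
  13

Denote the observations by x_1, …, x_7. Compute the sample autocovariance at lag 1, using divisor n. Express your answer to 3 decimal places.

Mean x̄ = (12 + 10 + 13 + 11 + 11 + 10 + 13)/7 = 11.4286
Deviations: 0.5714, -1.4286, 1.5714, -0.4286, -0.4286, -1.4286, 1.5714
Σ_{t=1}^{6}(x_t−x̄)(x_{t+1}−x̄) = -5.1837
γ_1 = -5.1837 / 7 = -0.741

-0.741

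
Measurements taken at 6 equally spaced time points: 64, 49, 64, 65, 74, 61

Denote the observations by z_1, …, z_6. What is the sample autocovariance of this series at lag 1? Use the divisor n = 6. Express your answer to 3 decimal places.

-4.338

Mean z̄ = (64 + 49 + 64 + 65 + 74 + 61)/6 = 62.8333
Deviations: 1.1667, -13.8333, 1.1667, 2.1667, 11.1667, -1.8333
Σ_{t=1}^{5}(z_t−z̄)(z_{t+1}−z̄) = -26.0278
γ_1 = -26.0278 / 6 = -4.338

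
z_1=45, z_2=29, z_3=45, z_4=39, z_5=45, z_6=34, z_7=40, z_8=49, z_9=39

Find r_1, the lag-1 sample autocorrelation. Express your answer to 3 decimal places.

Mean z̄ = (45 + 29 + 45 + 39 + 45 + 34 + 40 + 49 + 39)/9 = 40.5556
Numerator Σ_{t=1}^{8}(z_t−z̄)(z_{t+1}−z̄) = -159.8642
Denominator Σ(z_t−z̄)² = 312.2222
r_1 = -159.8642 / 312.2222 = -0.512

-0.512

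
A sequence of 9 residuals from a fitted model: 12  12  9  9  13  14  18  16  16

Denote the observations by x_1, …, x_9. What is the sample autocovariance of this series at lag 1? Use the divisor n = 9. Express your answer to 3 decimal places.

Mean x̄ = (12 + 12 + 9 + 9 + 13 + 14 + 18 + 16 + 16)/9 = 13.2222
Σ_{t=1}^{8}(x_t−x̄)(x_{t+1}−x̄) = 49.9506
γ_1 = 49.9506 / 9 = 5.550

5.550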